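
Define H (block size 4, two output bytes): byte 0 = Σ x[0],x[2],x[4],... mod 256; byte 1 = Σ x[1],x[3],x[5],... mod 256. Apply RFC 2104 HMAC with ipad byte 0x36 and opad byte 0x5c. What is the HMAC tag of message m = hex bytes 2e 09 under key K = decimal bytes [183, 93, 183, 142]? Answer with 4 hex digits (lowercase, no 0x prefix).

Key decimal bytes [183, 93, 183, 142] = b7 5d b7 8e is exactly B = 4 bytes: K' = b7 5d b7 8e.
K' ⊕ ipad = 81 6b 81 b8.  K' ⊕ opad = eb 01 eb d2.
Inner input = (K'⊕ipad) ∥ m = 81 6b 81 b8 ∥ 2e 09.
Inner hash: even-index sum = 304 mod 256 = 48; odd-index sum = 300 mod 256 = 44 → 30 2c.
Outer input = (K'⊕opad) ∥ inner = eb 01 eb d2 ∥ 30 2c.
Outer hash (tag): even-index sum = 518 mod 256 = 6; odd-index sum = 255 mod 256 = 255 → 06 ff.

06ff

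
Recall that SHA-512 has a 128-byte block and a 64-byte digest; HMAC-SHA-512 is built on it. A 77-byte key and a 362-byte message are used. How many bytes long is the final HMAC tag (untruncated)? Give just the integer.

64

The tag is one SHA-512 digest: 64 bytes.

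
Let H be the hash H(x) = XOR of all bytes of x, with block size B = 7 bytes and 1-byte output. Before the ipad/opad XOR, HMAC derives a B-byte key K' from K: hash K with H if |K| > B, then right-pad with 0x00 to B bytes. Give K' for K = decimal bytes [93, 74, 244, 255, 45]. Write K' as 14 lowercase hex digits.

Key decimal bytes [93, 74, 244, 255, 45] = 5d 4a f4 ff 2d is 5 bytes ≤ B = 7; zero-pad to 7 bytes: K' = 5d 4a f4 ff 2d 00 00.

5d4af4ff2d0000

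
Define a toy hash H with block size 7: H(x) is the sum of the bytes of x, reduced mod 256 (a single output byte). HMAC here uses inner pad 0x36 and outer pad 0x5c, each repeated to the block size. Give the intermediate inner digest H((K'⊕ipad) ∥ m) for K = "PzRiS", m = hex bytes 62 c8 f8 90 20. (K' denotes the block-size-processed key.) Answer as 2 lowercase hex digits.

18

Key "PzRiS" = 50 7a 52 69 53 is 5 bytes ≤ B = 7; zero-pad to 7 bytes: K' = 50 7a 52 69 53 00 00.
K' ⊕ ipad = 66 4c 64 5f 65 36 36.
Inner input = 66 4c 64 5f 65 36 36 ∥ 62 c8 f8 90 20.
Inner hash: sum = 102+76+100+95+101+54+54+98+200+248+144+32 = 1304; mod 256 = 24 → 18.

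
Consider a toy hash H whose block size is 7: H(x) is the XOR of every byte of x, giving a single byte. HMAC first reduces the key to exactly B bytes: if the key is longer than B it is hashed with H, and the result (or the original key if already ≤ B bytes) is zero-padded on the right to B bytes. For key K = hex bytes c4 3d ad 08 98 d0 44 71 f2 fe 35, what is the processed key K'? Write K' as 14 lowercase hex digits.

18000000000000

|K| = 11 > B = 7, so first hash the key.
H(K): XOR c4⊕3d⊕ad⊕08⊕98⊕d0⊕44⊕71⊕f2⊕fe⊕35 = 18.
Zero-pad H(K) = 18 to 7 bytes: K' = 18 00 00 00 00 00 00.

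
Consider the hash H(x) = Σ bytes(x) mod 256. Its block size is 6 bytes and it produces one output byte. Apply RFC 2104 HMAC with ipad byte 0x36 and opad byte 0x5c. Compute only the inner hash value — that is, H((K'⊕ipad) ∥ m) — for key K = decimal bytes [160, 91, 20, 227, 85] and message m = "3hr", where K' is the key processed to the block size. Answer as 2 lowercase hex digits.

a0

Key decimal bytes [160, 91, 20, 227, 85] = a0 5b 14 e3 55 is 5 bytes ≤ B = 6; zero-pad to 6 bytes: K' = a0 5b 14 e3 55 00.
K' ⊕ ipad = 96 6d 22 d5 63 36.
Inner input = 96 6d 22 d5 63 36 ∥ 33 68 72.
Inner hash: sum = 150+109+34+213+99+54+51+104+114 = 928; mod 256 = 160 → a0.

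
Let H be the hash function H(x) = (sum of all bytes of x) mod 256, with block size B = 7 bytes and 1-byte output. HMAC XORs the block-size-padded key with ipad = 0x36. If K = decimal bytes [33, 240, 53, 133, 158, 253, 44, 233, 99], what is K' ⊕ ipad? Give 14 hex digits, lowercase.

Key decimal bytes [33, 240, 53, 133, 158, 253, 44, 233, 99] = 21 f0 35 85 9e fd 2c e9 63 is 9 bytes > B = 7, so hash it first: H(key) = de, then zero-pad to 7 bytes: K' = de 00 00 00 00 00 00.
XOR each byte with 0x36: de⊕36=e8, 00⊕36=36, 00⊕36=36, 00⊕36=36, 00⊕36=36, 00⊕36=36, 00⊕36=36.

e8363636363636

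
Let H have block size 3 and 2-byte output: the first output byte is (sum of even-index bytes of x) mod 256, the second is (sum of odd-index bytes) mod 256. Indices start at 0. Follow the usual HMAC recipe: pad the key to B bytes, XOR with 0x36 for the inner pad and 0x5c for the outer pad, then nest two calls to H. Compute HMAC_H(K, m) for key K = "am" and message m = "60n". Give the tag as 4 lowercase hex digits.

Key "am" = 61 6d is 2 bytes ≤ B = 3; zero-pad to 3 bytes: K' = 61 6d 00.
K' ⊕ ipad = 57 5b 36.  K' ⊕ opad = 3d 31 5c.
Inner input = (K'⊕ipad) ∥ m = 57 5b 36 ∥ 36 30 6e.
Inner hash: even-index sum = 189 mod 256 = 189; odd-index sum = 255 mod 256 = 255 → bd ff.
Outer input = (K'⊕opad) ∥ inner = 3d 31 5c ∥ bd ff.
Outer hash (tag): even-index sum = 408 mod 256 = 152; odd-index sum = 238 mod 256 = 238 → 98 ee.

98ee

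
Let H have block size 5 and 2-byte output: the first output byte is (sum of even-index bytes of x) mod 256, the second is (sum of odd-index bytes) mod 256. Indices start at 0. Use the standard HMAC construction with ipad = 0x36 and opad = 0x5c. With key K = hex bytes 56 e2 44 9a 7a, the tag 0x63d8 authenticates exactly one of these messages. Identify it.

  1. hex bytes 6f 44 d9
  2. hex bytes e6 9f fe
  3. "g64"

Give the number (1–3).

Key hex bytes 56 e2 44 9a 7a is exactly B = 5 bytes: K' = 56 e2 44 9a 7a.
K' ⊕ ipad = 60 d4 72 ac 4c; K' ⊕ opad = 0a be 18 c6 26.
m1: inner = H(60 d4 72 ac 4c 6f 44 d9) = 62 c8; tag = H(0a be 18 c6 26 62 c8) = 10e6
m2: inner = H(60 d4 72 ac 4c e6 9f fe) = bd 64; tag = H(0a be 18 c6 26 bd 64) = ac41
m3: inner = H(60 d4 72 ac 4c 67 36 34) = 54 1b; tag = H(0a be 18 c6 26 54 1b) = 63d8 ← matches

3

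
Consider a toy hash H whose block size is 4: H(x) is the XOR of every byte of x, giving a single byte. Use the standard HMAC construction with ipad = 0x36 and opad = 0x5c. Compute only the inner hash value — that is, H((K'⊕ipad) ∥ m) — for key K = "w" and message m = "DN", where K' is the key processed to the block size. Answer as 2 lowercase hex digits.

Key "w" = 77 is 1 byte ≤ B = 4; zero-pad to 4 bytes: K' = 77 00 00 00.
K' ⊕ ipad = 41 36 36 36.
Inner input = 41 36 36 36 ∥ 44 4e.
Inner hash: XOR 41⊕36⊕36⊕36⊕44⊕4e = 7d.

7d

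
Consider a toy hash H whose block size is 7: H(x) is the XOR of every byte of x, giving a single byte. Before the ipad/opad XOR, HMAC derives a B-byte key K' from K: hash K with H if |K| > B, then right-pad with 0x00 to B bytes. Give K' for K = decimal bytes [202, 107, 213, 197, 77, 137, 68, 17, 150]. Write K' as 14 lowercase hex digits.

b6000000000000

|K| = 9 > B = 7, so first hash the key.
H(K): XOR ca⊕6b⊕d5⊕c5⊕4d⊕89⊕44⊕11⊕96 = b6.
Zero-pad H(K) = b6 to 7 bytes: K' = b6 00 00 00 00 00 00.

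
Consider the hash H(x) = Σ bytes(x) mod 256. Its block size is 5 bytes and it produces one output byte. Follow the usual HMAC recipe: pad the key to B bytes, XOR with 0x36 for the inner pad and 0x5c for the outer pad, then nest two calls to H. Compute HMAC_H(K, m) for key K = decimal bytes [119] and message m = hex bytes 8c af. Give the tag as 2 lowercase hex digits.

ef

Key decimal bytes [119] = 77 is 1 byte ≤ B = 5; zero-pad to 5 bytes: K' = 77 00 00 00 00.
K' ⊕ ipad = 41 36 36 36 36.  K' ⊕ opad = 2b 5c 5c 5c 5c.
Inner input = (K'⊕ipad) ∥ m = 41 36 36 36 36 ∥ 8c af.
Inner hash: sum = 65+54+54+54+54+140+175 = 596; mod 256 = 84 → 54.
Outer input = (K'⊕opad) ∥ inner = 2b 5c 5c 5c 5c ∥ 54.
Outer hash (tag): sum = 43+92+92+92+92+84 = 495; mod 256 = 239 → ef.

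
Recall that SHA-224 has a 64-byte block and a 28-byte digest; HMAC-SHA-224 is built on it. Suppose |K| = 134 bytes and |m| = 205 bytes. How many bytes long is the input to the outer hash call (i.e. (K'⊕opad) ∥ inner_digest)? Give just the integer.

Key is 134 > 64 bytes, so it is hashed to 28 bytes then zero-padded to 64: |K'| = 64.
Outer input = (K'⊕opad) ∥ H(inner) → 64 + 28 = 92 bytes.

92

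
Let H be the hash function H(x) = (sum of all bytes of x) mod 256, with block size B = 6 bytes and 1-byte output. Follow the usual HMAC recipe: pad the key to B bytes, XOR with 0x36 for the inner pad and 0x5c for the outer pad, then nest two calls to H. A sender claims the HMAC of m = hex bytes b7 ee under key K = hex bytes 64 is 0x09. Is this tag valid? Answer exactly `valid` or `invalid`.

Key hex bytes 64 is 1 byte ≤ B = 6; zero-pad to 6 bytes: K' = 64 00 00 00 00 00.
K' ⊕ ipad = 52 36 36 36 36 36; K' ⊕ opad = 38 5c 5c 5c 5c 5c.
Inner hash: sum = 82+54+54+54+54+54+183+238 = 773; mod 256 = 5 → 05.
Outer hash (recomputed tag): sum = 56+92+92+92+92+92+5 = 521; mod 256 = 9 → 09.
Recomputed tag = 09; claimed = 09 → match.

valid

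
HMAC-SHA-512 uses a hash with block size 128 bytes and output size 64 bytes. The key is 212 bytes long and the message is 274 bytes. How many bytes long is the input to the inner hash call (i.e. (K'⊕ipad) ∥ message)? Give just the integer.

Key is 212 > 128 bytes, so it is hashed to 64 bytes then zero-padded to 128: |K'| = 128.
Inner input = (K'⊕ipad) ∥ m → 128 + 274 = 402 bytes.

402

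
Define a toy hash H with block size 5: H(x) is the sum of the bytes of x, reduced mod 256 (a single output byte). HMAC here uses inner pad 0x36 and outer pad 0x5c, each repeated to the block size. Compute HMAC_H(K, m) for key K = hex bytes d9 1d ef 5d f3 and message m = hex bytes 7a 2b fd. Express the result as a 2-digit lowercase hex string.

Key hex bytes d9 1d ef 5d f3 is exactly B = 5 bytes: K' = d9 1d ef 5d f3.
K' ⊕ ipad = ef 2b d9 6b c5.  K' ⊕ opad = 85 41 b3 01 af.
Inner input = (K'⊕ipad) ∥ m = ef 2b d9 6b c5 ∥ 7a 2b fd.
Inner hash: sum = 239+43+217+107+197+122+43+253 = 1221; mod 256 = 197 → c5.
Outer input = (K'⊕opad) ∥ inner = 85 41 b3 01 af ∥ c5.
Outer hash (tag): sum = 133+65+179+1+175+197 = 750; mod 256 = 238 → ee.

ee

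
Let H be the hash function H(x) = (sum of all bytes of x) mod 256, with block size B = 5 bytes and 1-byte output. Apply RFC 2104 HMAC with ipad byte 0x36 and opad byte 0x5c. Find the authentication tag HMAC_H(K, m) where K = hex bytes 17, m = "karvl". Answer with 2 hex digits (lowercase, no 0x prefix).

d4

Key hex bytes 17 is 1 byte ≤ B = 5; zero-pad to 5 bytes: K' = 17 00 00 00 00.
K' ⊕ ipad = 21 36 36 36 36.  K' ⊕ opad = 4b 5c 5c 5c 5c.
Inner input = (K'⊕ipad) ∥ m = 21 36 36 36 36 ∥ 6b 61 72 76 6c.
Inner hash: sum = 33+54+54+54+54+107+97+114+118+108 = 793; mod 256 = 25 → 19.
Outer input = (K'⊕opad) ∥ inner = 4b 5c 5c 5c 5c ∥ 19.
Outer hash (tag): sum = 75+92+92+92+92+25 = 468; mod 256 = 212 → d4.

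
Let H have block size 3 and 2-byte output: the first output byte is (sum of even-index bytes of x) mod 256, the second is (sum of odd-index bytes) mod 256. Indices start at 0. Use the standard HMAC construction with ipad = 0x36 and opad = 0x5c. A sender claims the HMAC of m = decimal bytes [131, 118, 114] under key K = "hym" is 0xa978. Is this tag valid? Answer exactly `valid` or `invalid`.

Key "hym" = 68 79 6d is exactly B = 3 bytes: K' = 68 79 6d.
K' ⊕ ipad = 5e 4f 5b; K' ⊕ opad = 34 25 31.
Inner hash: even-index sum = 303 mod 256 = 47; odd-index sum = 324 mod 256 = 68 → 2f 44.
Outer hash (recomputed tag): even-index sum = 169 mod 256 = 169; odd-index sum = 84 mod 256 = 84 → a9 54.
Recomputed tag = a954; claimed = a978 → mismatch.

invalid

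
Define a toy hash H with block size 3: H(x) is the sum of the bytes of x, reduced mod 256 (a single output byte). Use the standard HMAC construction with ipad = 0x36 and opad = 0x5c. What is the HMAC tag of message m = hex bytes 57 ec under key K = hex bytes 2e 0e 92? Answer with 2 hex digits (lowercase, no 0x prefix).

Key hex bytes 2e 0e 92 is exactly B = 3 bytes: K' = 2e 0e 92.
K' ⊕ ipad = 18 38 a4.  K' ⊕ opad = 72 52 ce.
Inner input = (K'⊕ipad) ∥ m = 18 38 a4 ∥ 57 ec.
Inner hash: sum = 24+56+164+87+236 = 567; mod 256 = 55 → 37.
Outer input = (K'⊕opad) ∥ inner = 72 52 ce ∥ 37.
Outer hash (tag): sum = 114+82+206+55 = 457; mod 256 = 201 → c9.

c9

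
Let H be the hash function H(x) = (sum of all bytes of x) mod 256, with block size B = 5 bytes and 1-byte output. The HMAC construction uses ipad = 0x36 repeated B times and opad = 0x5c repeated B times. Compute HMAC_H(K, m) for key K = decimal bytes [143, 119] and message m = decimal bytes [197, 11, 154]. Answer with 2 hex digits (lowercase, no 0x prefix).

Key decimal bytes [143, 119] = 8f 77 is 2 bytes ≤ B = 5; zero-pad to 5 bytes: K' = 8f 77 00 00 00.
K' ⊕ ipad = b9 41 36 36 36.  K' ⊕ opad = d3 2b 5c 5c 5c.
Inner input = (K'⊕ipad) ∥ m = b9 41 36 36 36 ∥ c5 0b 9a.
Inner hash: sum = 185+65+54+54+54+197+11+154 = 774; mod 256 = 6 → 06.
Outer input = (K'⊕opad) ∥ inner = d3 2b 5c 5c 5c ∥ 06.
Outer hash (tag): sum = 211+43+92+92+92+6 = 536; mod 256 = 24 → 18.

18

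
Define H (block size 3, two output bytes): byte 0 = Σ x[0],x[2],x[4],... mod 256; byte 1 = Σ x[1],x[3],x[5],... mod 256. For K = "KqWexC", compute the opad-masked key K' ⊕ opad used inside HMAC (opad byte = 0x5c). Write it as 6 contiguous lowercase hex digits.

Key "KqWexC" = 4b 71 57 65 78 43 is 6 bytes > B = 3, so hash it first: H(key) = 1a 19, then zero-pad to 3 bytes: K' = 1a 19 00.
XOR each byte with 0x5c: 1a⊕5c=46, 19⊕5c=45, 00⊕5c=5c.

46455c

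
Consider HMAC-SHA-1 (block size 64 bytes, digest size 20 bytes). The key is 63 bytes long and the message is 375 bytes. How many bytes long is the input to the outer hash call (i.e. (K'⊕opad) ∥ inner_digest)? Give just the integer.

Key is 63 ≤ 64 bytes, zero-padded: |K'| = 64.
Outer input = (K'⊕opad) ∥ H(inner) → 64 + 20 = 84 bytes.

84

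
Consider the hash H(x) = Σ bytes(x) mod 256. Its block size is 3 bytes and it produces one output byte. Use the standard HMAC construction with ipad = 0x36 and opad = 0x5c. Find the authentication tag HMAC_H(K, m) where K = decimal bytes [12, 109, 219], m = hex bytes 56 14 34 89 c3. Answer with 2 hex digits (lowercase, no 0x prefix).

74

Key decimal bytes [12, 109, 219] = 0c 6d db is exactly B = 3 bytes: K' = 0c 6d db.
K' ⊕ ipad = 3a 5b ed.  K' ⊕ opad = 50 31 87.
Inner input = (K'⊕ipad) ∥ m = 3a 5b ed ∥ 56 14 34 89 c3.
Inner hash: sum = 58+91+237+86+20+52+137+195 = 876; mod 256 = 108 → 6c.
Outer input = (K'⊕opad) ∥ inner = 50 31 87 ∥ 6c.
Outer hash (tag): sum = 80+49+135+108 = 372; mod 256 = 116 → 74.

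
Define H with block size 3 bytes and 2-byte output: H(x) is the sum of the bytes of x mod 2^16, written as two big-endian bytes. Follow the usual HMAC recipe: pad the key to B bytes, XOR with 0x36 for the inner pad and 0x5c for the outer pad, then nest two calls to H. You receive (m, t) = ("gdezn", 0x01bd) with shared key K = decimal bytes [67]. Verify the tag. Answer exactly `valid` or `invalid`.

Key decimal bytes [67] = 43 is 1 byte ≤ B = 3; zero-pad to 3 bytes: K' = 43 00 00.
K' ⊕ ipad = 75 36 36; K' ⊕ opad = 1f 5c 5c.
Inner hash: sum = 117+54+54+103+100+101+122+110 = 761 → 02 f9.
Outer hash (recomputed tag): sum = 31+92+92+2+249 = 466 → 01 d2.
Recomputed tag = 01d2; claimed = 01bd → mismatch.

invalid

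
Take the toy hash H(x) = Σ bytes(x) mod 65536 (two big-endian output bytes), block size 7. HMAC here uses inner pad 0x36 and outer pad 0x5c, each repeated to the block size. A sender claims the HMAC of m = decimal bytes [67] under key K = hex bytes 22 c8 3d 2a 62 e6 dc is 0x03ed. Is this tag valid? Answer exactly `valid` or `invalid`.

invalid

Key hex bytes 22 c8 3d 2a 62 e6 dc is exactly B = 7 bytes: K' = 22 c8 3d 2a 62 e6 dc.
K' ⊕ ipad = 14 fe 0b 1c 54 d0 ea; K' ⊕ opad = 7e 94 61 76 3e ba 80.
Inner hash: sum = 20+254+11+28+84+208+234+67 = 906 → 03 8a.
Outer hash (recomputed tag): sum = 126+148+97+118+62+186+128+3+138 = 1006 → 03 ee.
Recomputed tag = 03ee; claimed = 03ed → mismatch.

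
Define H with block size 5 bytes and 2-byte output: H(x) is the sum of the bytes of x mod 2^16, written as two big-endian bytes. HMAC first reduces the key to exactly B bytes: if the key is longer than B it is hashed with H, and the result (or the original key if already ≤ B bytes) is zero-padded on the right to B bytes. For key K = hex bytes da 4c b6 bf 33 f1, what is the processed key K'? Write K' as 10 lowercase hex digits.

|K| = 6 > B = 5, so first hash the key.
H(K): sum = 218+76+182+191+51+241 = 959 → 03 bf.
Zero-pad H(K) = 03 bf to 5 bytes: K' = 03 bf 00 00 00.

03bf000000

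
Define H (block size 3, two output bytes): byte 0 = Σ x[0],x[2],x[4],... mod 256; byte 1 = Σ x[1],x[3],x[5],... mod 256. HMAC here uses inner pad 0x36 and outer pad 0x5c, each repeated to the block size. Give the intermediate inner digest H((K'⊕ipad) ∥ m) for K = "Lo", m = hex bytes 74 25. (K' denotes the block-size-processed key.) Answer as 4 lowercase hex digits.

Key "Lo" = 4c 6f is 2 bytes ≤ B = 3; zero-pad to 3 bytes: K' = 4c 6f 00.
K' ⊕ ipad = 7a 59 36.
Inner input = 7a 59 36 ∥ 74 25.
Inner hash: even-index sum = 213 mod 256 = 213; odd-index sum = 205 mod 256 = 205 → d5 cd.

d5cd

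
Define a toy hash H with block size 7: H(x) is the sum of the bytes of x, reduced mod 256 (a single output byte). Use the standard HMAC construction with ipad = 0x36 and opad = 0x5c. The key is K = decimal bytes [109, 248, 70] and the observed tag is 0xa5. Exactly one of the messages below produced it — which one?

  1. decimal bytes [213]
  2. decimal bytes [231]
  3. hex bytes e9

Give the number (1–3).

1

Key decimal bytes [109, 248, 70] = 6d f8 46 is 3 bytes ≤ B = 7; zero-pad to 7 bytes: K' = 6d f8 46 00 00 00 00.
K' ⊕ ipad = 5b ce 70 36 36 36 36; K' ⊕ opad = 31 a4 1a 5c 5c 5c 5c.
m1: inner = H(5b ce 70 36 36 36 36 d5) = 46; tag = H(31 a4 1a 5c 5c 5c 5c 46) = a5 ← matches
m2: inner = H(5b ce 70 36 36 36 36 e7) = 58; tag = H(31 a4 1a 5c 5c 5c 5c 58) = b7
m3: inner = H(5b ce 70 36 36 36 36 e9) = 5a; tag = H(31 a4 1a 5c 5c 5c 5c 5a) = b9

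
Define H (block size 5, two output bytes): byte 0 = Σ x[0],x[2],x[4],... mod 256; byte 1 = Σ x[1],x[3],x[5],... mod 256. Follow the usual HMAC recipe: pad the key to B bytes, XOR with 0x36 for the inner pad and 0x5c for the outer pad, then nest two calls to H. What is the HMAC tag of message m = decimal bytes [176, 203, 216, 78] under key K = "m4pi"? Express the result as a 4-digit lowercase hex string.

a28d

Key "m4pi" = 6d 34 70 69 is 4 bytes ≤ B = 5; zero-pad to 5 bytes: K' = 6d 34 70 69 00.
K' ⊕ ipad = 5b 02 46 5f 36.  K' ⊕ opad = 31 68 2c 35 5c.
Inner input = (K'⊕ipad) ∥ m = 5b 02 46 5f 36 ∥ b0 cb d8 4e.
Inner hash: even-index sum = 496 mod 256 = 240; odd-index sum = 489 mod 256 = 233 → f0 e9.
Outer input = (K'⊕opad) ∥ inner = 31 68 2c 35 5c ∥ f0 e9.
Outer hash (tag): even-index sum = 418 mod 256 = 162; odd-index sum = 397 mod 256 = 141 → a2 8d.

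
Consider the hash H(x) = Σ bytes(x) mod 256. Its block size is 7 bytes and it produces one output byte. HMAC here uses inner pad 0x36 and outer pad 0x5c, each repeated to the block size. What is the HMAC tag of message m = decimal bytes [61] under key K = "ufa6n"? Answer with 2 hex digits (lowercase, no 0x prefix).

Key "ufa6n" = 75 66 61 36 6e is 5 bytes ≤ B = 7; zero-pad to 7 bytes: K' = 75 66 61 36 6e 00 00.
K' ⊕ ipad = 43 50 57 00 58 36 36.  K' ⊕ opad = 29 3a 3d 6a 32 5c 5c.
Inner input = (K'⊕ipad) ∥ m = 43 50 57 00 58 36 36 ∥ 3d.
Inner hash: sum = 67+80+87+0+88+54+54+61 = 491; mod 256 = 235 → eb.
Outer input = (K'⊕opad) ∥ inner = 29 3a 3d 6a 32 5c 5c ∥ eb.
Outer hash (tag): sum = 41+58+61+106+50+92+92+235 = 735; mod 256 = 223 → df.

df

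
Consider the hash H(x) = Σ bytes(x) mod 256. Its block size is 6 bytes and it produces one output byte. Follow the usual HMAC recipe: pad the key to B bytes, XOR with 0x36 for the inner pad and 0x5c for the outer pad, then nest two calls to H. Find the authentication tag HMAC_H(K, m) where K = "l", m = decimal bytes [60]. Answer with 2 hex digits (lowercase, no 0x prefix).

a0

Key "l" = 6c is 1 byte ≤ B = 6; zero-pad to 6 bytes: K' = 6c 00 00 00 00 00.
K' ⊕ ipad = 5a 36 36 36 36 36.  K' ⊕ opad = 30 5c 5c 5c 5c 5c.
Inner input = (K'⊕ipad) ∥ m = 5a 36 36 36 36 36 ∥ 3c.
Inner hash: sum = 90+54+54+54+54+54+60 = 420; mod 256 = 164 → a4.
Outer input = (K'⊕opad) ∥ inner = 30 5c 5c 5c 5c 5c ∥ a4.
Outer hash (tag): sum = 48+92+92+92+92+92+164 = 672; mod 256 = 160 → a0.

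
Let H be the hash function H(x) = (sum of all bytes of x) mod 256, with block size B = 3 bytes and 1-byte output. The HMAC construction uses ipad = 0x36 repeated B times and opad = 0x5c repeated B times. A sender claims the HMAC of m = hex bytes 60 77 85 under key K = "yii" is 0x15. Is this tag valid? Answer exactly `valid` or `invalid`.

Key "yii" = 79 69 69 is exactly B = 3 bytes: K' = 79 69 69.
K' ⊕ ipad = 4f 5f 5f; K' ⊕ opad = 25 35 35.
Inner hash: sum = 79+95+95+96+119+133 = 617; mod 256 = 105 → 69.
Outer hash (recomputed tag): sum = 37+53+53+105 = 248 → f8.
Recomputed tag = f8; claimed = 15 → mismatch.

invalid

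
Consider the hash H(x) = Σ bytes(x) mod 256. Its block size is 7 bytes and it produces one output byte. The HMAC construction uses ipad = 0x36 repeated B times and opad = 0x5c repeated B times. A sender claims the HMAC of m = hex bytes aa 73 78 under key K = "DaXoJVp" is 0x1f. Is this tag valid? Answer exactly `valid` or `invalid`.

Key "DaXoJVp" = 44 61 58 6f 4a 56 70 is exactly B = 7 bytes: K' = 44 61 58 6f 4a 56 70.
K' ⊕ ipad = 72 57 6e 59 7c 60 46; K' ⊕ opad = 18 3d 04 33 16 0a 2c.
Inner hash: sum = 114+87+110+89+124+96+70+170+115+120 = 1095; mod 256 = 71 → 47.
Outer hash (recomputed tag): sum = 24+61+4+51+22+10+44+71 = 287; mod 256 = 31 → 1f.
Recomputed tag = 1f; claimed = 1f → match.

valid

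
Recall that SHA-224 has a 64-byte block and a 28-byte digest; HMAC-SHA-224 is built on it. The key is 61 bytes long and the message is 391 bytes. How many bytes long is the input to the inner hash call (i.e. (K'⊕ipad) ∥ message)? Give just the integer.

Key is 61 ≤ 64 bytes, zero-padded: |K'| = 64.
Inner input = (K'⊕ipad) ∥ m → 64 + 391 = 455 bytes.

455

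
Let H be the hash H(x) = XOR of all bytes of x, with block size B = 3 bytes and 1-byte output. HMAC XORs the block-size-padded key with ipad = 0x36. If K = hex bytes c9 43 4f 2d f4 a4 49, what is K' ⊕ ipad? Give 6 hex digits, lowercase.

c73636

Key hex bytes c9 43 4f 2d f4 a4 49 is 7 bytes > B = 3, so hash it first: H(key) = f1, then zero-pad to 3 bytes: K' = f1 00 00.
XOR each byte with 0x36: f1⊕36=c7, 00⊕36=36, 00⊕36=36.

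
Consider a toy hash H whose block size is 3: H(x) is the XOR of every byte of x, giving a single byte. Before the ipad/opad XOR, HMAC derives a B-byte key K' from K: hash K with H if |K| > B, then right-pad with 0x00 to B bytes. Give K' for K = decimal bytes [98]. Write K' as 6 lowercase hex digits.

620000

Key decimal bytes [98] = 62 is 1 byte ≤ B = 3; zero-pad to 3 bytes: K' = 62 00 00.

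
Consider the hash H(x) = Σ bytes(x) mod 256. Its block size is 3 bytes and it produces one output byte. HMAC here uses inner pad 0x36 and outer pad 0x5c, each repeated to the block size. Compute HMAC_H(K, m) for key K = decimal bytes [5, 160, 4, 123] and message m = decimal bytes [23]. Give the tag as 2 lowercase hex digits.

Key decimal bytes [5, 160, 4, 123] = 05 a0 04 7b is 4 bytes > B = 3, so hash it first: H(key) = 24, then zero-pad to 3 bytes: K' = 24 00 00.
K' ⊕ ipad = 12 36 36.  K' ⊕ opad = 78 5c 5c.
Inner input = (K'⊕ipad) ∥ m = 12 36 36 ∥ 17.
Inner hash: sum = 18+54+54+23 = 149 → 95.
Outer input = (K'⊕opad) ∥ inner = 78 5c 5c ∥ 95.
Outer hash (tag): sum = 120+92+92+149 = 453; mod 256 = 197 → c5.

c5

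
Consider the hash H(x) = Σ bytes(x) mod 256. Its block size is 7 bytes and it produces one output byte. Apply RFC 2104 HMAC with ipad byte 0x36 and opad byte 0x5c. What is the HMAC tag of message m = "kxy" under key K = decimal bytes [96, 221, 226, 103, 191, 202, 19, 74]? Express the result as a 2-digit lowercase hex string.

52

Key decimal bytes [96, 221, 226, 103, 191, 202, 19, 74] = 60 dd e2 67 bf ca 13 4a is 8 bytes > B = 7, so hash it first: H(key) = 6c, then zero-pad to 7 bytes: K' = 6c 00 00 00 00 00 00.
K' ⊕ ipad = 5a 36 36 36 36 36 36.  K' ⊕ opad = 30 5c 5c 5c 5c 5c 5c.
Inner input = (K'⊕ipad) ∥ m = 5a 36 36 36 36 36 36 ∥ 6b 78 79.
Inner hash: sum = 90+54+54+54+54+54+54+107+120+121 = 762; mod 256 = 250 → fa.
Outer input = (K'⊕opad) ∥ inner = 30 5c 5c 5c 5c 5c 5c ∥ fa.
Outer hash (tag): sum = 48+92+92+92+92+92+92+250 = 850; mod 256 = 82 → 52.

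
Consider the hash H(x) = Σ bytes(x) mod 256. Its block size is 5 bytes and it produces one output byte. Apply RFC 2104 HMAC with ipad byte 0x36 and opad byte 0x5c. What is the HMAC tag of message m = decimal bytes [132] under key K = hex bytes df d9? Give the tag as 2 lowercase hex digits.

Key hex bytes df d9 is 2 bytes ≤ B = 5; zero-pad to 5 bytes: K' = df d9 00 00 00.
K' ⊕ ipad = e9 ef 36 36 36.  K' ⊕ opad = 83 85 5c 5c 5c.
Inner input = (K'⊕ipad) ∥ m = e9 ef 36 36 36 ∥ 84.
Inner hash: sum = 233+239+54+54+54+132 = 766; mod 256 = 254 → fe.
Outer input = (K'⊕opad) ∥ inner = 83 85 5c 5c 5c ∥ fe.
Outer hash (tag): sum = 131+133+92+92+92+254 = 794; mod 256 = 26 → 1a.

1a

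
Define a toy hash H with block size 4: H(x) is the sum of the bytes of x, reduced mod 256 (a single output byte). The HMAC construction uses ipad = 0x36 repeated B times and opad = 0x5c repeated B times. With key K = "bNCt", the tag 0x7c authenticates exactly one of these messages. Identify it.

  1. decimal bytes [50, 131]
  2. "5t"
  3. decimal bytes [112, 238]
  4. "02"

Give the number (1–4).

Key "bNCt" = 62 4e 43 74 is exactly B = 4 bytes: K' = 62 4e 43 74.
K' ⊕ ipad = 54 78 75 42; K' ⊕ opad = 3e 12 1f 28.
m1: inner = H(54 78 75 42 32 83) = 38; tag = H(3e 12 1f 28 38) = cf
m2: inner = H(54 78 75 42 35 74) = 2c; tag = H(3e 12 1f 28 2c) = c3
m3: inner = H(54 78 75 42 70 ee) = e1; tag = H(3e 12 1f 28 e1) = 78
m4: inner = H(54 78 75 42 30 32) = e5; tag = H(3e 12 1f 28 e5) = 7c ← matches

4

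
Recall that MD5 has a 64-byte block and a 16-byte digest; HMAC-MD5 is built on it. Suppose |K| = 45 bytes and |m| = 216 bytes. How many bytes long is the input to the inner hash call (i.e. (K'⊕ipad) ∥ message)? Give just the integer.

280

Key is 45 ≤ 64 bytes, zero-padded: |K'| = 64.
Inner input = (K'⊕ipad) ∥ m → 64 + 216 = 280 bytes.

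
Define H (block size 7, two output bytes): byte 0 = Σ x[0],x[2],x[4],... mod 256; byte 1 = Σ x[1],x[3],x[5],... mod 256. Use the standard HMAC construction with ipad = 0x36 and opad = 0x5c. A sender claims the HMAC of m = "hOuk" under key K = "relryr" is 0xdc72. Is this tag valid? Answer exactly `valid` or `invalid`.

Key "relryr" = 72 65 6c 72 79 72 is 6 bytes ≤ B = 7; zero-pad to 7 bytes: K' = 72 65 6c 72 79 72 00.
K' ⊕ ipad = 44 53 5a 44 4f 44 36; K' ⊕ opad = 2e 39 30 2e 25 2e 5c.
Inner hash: even-index sum = 477 mod 256 = 221; odd-index sum = 440 mod 256 = 184 → dd b8.
Outer hash (recomputed tag): even-index sum = 407 mod 256 = 151; odd-index sum = 370 mod 256 = 114 → 97 72.
Recomputed tag = 9772; claimed = dc72 → mismatch.

invalid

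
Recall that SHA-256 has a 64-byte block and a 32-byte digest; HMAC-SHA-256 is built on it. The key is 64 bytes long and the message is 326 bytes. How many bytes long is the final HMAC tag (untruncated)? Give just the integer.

32

The tag is one SHA-256 digest: 32 bytes.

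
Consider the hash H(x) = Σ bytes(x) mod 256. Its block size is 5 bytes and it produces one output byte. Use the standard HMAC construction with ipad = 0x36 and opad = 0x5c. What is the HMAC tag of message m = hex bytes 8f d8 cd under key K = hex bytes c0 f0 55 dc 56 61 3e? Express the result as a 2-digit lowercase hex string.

Key hex bytes c0 f0 55 dc 56 61 3e is 7 bytes > B = 5, so hash it first: H(key) = d6, then zero-pad to 5 bytes: K' = d6 00 00 00 00.
K' ⊕ ipad = e0 36 36 36 36.  K' ⊕ opad = 8a 5c 5c 5c 5c.
Inner input = (K'⊕ipad) ∥ m = e0 36 36 36 36 ∥ 8f d8 cd.
Inner hash: sum = 224+54+54+54+54+143+216+205 = 1004; mod 256 = 236 → ec.
Outer input = (K'⊕opad) ∥ inner = 8a 5c 5c 5c 5c ∥ ec.
Outer hash (tag): sum = 138+92+92+92+92+236 = 742; mod 256 = 230 → e6.

e6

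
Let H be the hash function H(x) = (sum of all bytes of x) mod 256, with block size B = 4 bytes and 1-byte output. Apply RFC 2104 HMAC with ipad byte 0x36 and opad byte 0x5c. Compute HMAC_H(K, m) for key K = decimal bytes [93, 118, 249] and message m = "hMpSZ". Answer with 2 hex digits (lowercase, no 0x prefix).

ae

Key decimal bytes [93, 118, 249] = 5d 76 f9 is 3 bytes ≤ B = 4; zero-pad to 4 bytes: K' = 5d 76 f9 00.
K' ⊕ ipad = 6b 40 cf 36.  K' ⊕ opad = 01 2a a5 5c.
Inner input = (K'⊕ipad) ∥ m = 6b 40 cf 36 ∥ 68 4d 70 53 5a.
Inner hash: sum = 107+64+207+54+104+77+112+83+90 = 898; mod 256 = 130 → 82.
Outer input = (K'⊕opad) ∥ inner = 01 2a a5 5c ∥ 82.
Outer hash (tag): sum = 1+42+165+92+130 = 430; mod 256 = 174 → ae.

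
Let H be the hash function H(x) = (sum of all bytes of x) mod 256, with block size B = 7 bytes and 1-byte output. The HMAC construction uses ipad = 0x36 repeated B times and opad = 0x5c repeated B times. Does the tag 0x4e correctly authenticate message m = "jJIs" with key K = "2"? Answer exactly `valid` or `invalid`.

Key "2" = 32 is 1 byte ≤ B = 7; zero-pad to 7 bytes: K' = 32 00 00 00 00 00 00.
K' ⊕ ipad = 04 36 36 36 36 36 36; K' ⊕ opad = 6e 5c 5c 5c 5c 5c 5c.
Inner hash: sum = 4+54+54+54+54+54+54+106+74+73+115 = 696; mod 256 = 184 → b8.
Outer hash (recomputed tag): sum = 110+92+92+92+92+92+92+184 = 846; mod 256 = 78 → 4e.
Recomputed tag = 4e; claimed = 4e → match.

valid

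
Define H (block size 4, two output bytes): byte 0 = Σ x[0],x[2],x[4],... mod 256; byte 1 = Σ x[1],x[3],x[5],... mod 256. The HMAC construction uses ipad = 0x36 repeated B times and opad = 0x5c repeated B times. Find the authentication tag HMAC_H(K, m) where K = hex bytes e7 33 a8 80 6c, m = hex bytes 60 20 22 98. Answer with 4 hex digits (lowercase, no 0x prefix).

88be

Key hex bytes e7 33 a8 80 6c is 5 bytes > B = 4, so hash it first: H(key) = fb b3, then zero-pad to 4 bytes: K' = fb b3 00 00.
K' ⊕ ipad = cd 85 36 36.  K' ⊕ opad = a7 ef 5c 5c.
Inner input = (K'⊕ipad) ∥ m = cd 85 36 36 ∥ 60 20 22 98.
Inner hash: even-index sum = 389 mod 256 = 133; odd-index sum = 371 mod 256 = 115 → 85 73.
Outer input = (K'⊕opad) ∥ inner = a7 ef 5c 5c ∥ 85 73.
Outer hash (tag): even-index sum = 392 mod 256 = 136; odd-index sum = 446 mod 256 = 190 → 88 be.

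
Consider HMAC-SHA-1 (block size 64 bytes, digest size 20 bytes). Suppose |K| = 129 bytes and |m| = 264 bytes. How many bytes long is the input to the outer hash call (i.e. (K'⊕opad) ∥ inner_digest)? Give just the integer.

84

Key is 129 > 64 bytes, so it is hashed to 20 bytes then zero-padded to 64: |K'| = 64.
Outer input = (K'⊕opad) ∥ H(inner) → 64 + 20 = 84 bytes.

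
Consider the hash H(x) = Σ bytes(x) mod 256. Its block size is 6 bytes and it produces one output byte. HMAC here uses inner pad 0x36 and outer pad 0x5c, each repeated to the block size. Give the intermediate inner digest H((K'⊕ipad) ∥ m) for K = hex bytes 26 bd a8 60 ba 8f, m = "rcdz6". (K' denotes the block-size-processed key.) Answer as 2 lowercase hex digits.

bd

Key hex bytes 26 bd a8 60 ba 8f is exactly B = 6 bytes: K' = 26 bd a8 60 ba 8f.
K' ⊕ ipad = 10 8b 9e 56 8c b9.
Inner input = 10 8b 9e 56 8c b9 ∥ 72 63 64 7a 36.
Inner hash: sum = 16+139+158+86+140+185+114+99+100+122+54 = 1213; mod 256 = 189 → bd.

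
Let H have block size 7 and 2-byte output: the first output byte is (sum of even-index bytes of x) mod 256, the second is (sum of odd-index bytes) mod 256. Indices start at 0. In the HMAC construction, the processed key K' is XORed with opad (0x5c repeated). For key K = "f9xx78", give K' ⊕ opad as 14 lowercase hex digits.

Key "f9xx78" = 66 39 78 78 37 38 is 6 bytes ≤ B = 7; zero-pad to 7 bytes: K' = 66 39 78 78 37 38 00.
XOR each byte with 0x5c: 66⊕5c=3a, 39⊕5c=65, 78⊕5c=24, 78⊕5c=24, 37⊕5c=6b, 38⊕5c=64, 00⊕5c=5c.

3a6524246b645c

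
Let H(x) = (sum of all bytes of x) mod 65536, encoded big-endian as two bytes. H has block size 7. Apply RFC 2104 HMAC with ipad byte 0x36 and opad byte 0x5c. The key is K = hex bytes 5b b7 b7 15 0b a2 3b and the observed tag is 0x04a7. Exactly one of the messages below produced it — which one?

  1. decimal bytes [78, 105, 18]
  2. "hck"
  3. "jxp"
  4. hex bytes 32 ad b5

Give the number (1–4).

Key hex bytes 5b b7 b7 15 0b a2 3b is exactly B = 7 bytes: K' = 5b b7 b7 15 0b a2 3b.
K' ⊕ ipad = 6d 81 81 23 3d 94 0d; K' ⊕ opad = 07 eb eb 49 57 fe 67.
m1: inner = H(6d 81 81 23 3d 94 0d 4e 69 12) = 03 39; tag = H(07 eb eb 49 57 fe 67 03 39) = 041e
m2: inner = H(6d 81 81 23 3d 94 0d 68 63 6b) = 03 a6; tag = H(07 eb eb 49 57 fe 67 03 a6) = 048b
m3: inner = H(6d 81 81 23 3d 94 0d 6a 78 70) = 03 c2; tag = H(07 eb eb 49 57 fe 67 03 c2) = 04a7 ← matches
m4: inner = H(6d 81 81 23 3d 94 0d 32 ad b5) = 04 04; tag = H(07 eb eb 49 57 fe 67 04 04) = 03ea

3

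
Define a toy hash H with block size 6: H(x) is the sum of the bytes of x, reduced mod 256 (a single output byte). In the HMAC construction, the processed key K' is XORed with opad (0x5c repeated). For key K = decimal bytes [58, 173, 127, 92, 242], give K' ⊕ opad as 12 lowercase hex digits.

66f12300ae5c

Key decimal bytes [58, 173, 127, 92, 242] = 3a ad 7f 5c f2 is 5 bytes ≤ B = 6; zero-pad to 6 bytes: K' = 3a ad 7f 5c f2 00.
XOR each byte with 0x5c: 3a⊕5c=66, ad⊕5c=f1, 7f⊕5c=23, 5c⊕5c=00, f2⊕5c=ae, 00⊕5c=5c.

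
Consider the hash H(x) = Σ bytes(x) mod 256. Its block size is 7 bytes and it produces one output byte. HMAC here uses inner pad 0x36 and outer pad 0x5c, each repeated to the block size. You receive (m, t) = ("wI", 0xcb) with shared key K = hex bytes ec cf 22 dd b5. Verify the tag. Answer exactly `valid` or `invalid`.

Key hex bytes ec cf 22 dd b5 is 5 bytes ≤ B = 7; zero-pad to 7 bytes: K' = ec cf 22 dd b5 00 00.
K' ⊕ ipad = da f9 14 eb 83 36 36; K' ⊕ opad = b0 93 7e 81 e9 5c 5c.
Inner hash: sum = 218+249+20+235+131+54+54+119+73 = 1153; mod 256 = 129 → 81.
Outer hash (recomputed tag): sum = 176+147+126+129+233+92+92+129 = 1124; mod 256 = 100 → 64.
Recomputed tag = 64; claimed = cb → mismatch.

invalid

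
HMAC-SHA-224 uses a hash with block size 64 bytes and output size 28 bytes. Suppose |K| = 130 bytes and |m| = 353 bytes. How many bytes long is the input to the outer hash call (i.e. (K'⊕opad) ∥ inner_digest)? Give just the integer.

92

Key is 130 > 64 bytes, so it is hashed to 28 bytes then zero-padded to 64: |K'| = 64.
Outer input = (K'⊕opad) ∥ H(inner) → 64 + 28 = 92 bytes.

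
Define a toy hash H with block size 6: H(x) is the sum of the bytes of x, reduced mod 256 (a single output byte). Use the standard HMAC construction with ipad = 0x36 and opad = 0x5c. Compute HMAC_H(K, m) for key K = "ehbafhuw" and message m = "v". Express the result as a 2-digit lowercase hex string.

e2

Key "ehbafhuw" = 65 68 62 61 66 68 75 77 is 8 bytes > B = 6, so hash it first: H(key) = 4a, then zero-pad to 6 bytes: K' = 4a 00 00 00 00 00.
K' ⊕ ipad = 7c 36 36 36 36 36.  K' ⊕ opad = 16 5c 5c 5c 5c 5c.
Inner input = (K'⊕ipad) ∥ m = 7c 36 36 36 36 36 ∥ 76.
Inner hash: sum = 124+54+54+54+54+54+118 = 512; mod 256 = 0 → 00.
Outer input = (K'⊕opad) ∥ inner = 16 5c 5c 5c 5c 5c ∥ 00.
Outer hash (tag): sum = 22+92+92+92+92+92+0 = 482; mod 256 = 226 → e2.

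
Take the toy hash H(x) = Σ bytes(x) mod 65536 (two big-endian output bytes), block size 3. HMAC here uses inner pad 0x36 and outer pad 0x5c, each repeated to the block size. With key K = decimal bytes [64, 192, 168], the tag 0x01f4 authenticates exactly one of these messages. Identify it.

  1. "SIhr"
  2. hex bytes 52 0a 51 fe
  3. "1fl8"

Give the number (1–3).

Key decimal bytes [64, 192, 168] = 40 c0 a8 is exactly B = 3 bytes: K' = 40 c0 a8.
K' ⊕ ipad = 76 f6 9e; K' ⊕ opad = 1c 9c f4.
m1: inner = H(76 f6 9e 53 49 68 72) = 03 80; tag = H(1c 9c f4 03 80) = 022f
m2: inner = H(76 f6 9e 52 0a 51 fe) = 03 b5; tag = H(1c 9c f4 03 b5) = 0264
m3: inner = H(76 f6 9e 31 66 6c 38) = 03 45; tag = H(1c 9c f4 03 45) = 01f4 ← matches

3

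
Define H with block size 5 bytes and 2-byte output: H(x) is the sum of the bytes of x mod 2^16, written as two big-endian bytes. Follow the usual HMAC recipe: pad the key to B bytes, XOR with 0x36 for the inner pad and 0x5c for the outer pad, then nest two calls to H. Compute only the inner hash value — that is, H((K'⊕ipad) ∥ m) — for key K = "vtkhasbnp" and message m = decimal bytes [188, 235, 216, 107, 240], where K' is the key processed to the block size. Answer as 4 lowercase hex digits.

Key "vtkhasbnp" = 76 74 6b 68 61 73 62 6e 70 is 9 bytes > B = 5, so hash it first: H(key) = 03 d1, then zero-pad to 5 bytes: K' = 03 d1 00 00 00.
K' ⊕ ipad = 35 e7 36 36 36.
Inner input = 35 e7 36 36 36 ∥ bc eb d8 6b f0.
Inner hash: sum = 53+231+54+54+54+188+235+216+107+240 = 1432 → 05 98.

0598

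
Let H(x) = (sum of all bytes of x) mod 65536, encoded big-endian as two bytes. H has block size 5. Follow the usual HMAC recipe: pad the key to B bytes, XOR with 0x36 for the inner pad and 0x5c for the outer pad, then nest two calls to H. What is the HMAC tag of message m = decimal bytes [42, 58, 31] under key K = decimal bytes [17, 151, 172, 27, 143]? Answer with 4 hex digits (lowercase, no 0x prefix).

Key decimal bytes [17, 151, 172, 27, 143] = 11 97 ac 1b 8f is exactly B = 5 bytes: K' = 11 97 ac 1b 8f.
K' ⊕ ipad = 27 a1 9a 2d b9.  K' ⊕ opad = 4d cb f0 47 d3.
Inner input = (K'⊕ipad) ∥ m = 27 a1 9a 2d b9 ∥ 2a 3a 1f.
Inner hash: sum = 39+161+154+45+185+42+58+31 = 715 → 02 cb.
Outer input = (K'⊕opad) ∥ inner = 4d cb f0 47 d3 ∥ 02 cb.
Outer hash (tag): sum = 77+203+240+71+211+2+203 = 1007 → 03 ef.

03ef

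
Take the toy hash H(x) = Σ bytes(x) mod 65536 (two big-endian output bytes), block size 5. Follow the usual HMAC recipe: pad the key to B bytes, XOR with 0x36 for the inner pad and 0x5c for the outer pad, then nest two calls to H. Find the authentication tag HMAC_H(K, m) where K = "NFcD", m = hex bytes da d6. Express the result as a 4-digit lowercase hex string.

Key "NFcD" = 4e 46 63 44 is 4 bytes ≤ B = 5; zero-pad to 5 bytes: K' = 4e 46 63 44 00.
K' ⊕ ipad = 78 70 55 72 36.  K' ⊕ opad = 12 1a 3f 18 5c.
Inner input = (K'⊕ipad) ∥ m = 78 70 55 72 36 ∥ da d6.
Inner hash: sum = 120+112+85+114+54+218+214 = 917 → 03 95.
Outer input = (K'⊕opad) ∥ inner = 12 1a 3f 18 5c ∥ 03 95.
Outer hash (tag): sum = 18+26+63+24+92+3+149 = 375 → 01 77.

0177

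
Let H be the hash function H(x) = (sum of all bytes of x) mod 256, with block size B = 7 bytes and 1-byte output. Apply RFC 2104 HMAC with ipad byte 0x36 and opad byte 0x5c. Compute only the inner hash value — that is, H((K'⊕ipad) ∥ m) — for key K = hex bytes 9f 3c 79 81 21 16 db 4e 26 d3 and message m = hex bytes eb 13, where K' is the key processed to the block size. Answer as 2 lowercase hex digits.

Key hex bytes 9f 3c 79 81 21 16 db 4e 26 d3 is 10 bytes > B = 7, so hash it first: H(key) = 2e, then zero-pad to 7 bytes: K' = 2e 00 00 00 00 00 00.
K' ⊕ ipad = 18 36 36 36 36 36 36.
Inner input = 18 36 36 36 36 36 36 ∥ eb 13.
Inner hash: sum = 24+54+54+54+54+54+54+235+19 = 602; mod 256 = 90 → 5a.

5a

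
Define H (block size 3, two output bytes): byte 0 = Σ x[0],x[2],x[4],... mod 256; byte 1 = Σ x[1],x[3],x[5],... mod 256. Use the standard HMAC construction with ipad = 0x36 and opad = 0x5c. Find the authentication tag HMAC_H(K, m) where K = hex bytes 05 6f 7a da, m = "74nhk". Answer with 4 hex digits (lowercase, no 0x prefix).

0e30

Key hex bytes 05 6f 7a da is 4 bytes > B = 3, so hash it first: H(key) = 7f 49, then zero-pad to 3 bytes: K' = 7f 49 00.
K' ⊕ ipad = 49 7f 36.  K' ⊕ opad = 23 15 5c.
Inner input = (K'⊕ipad) ∥ m = 49 7f 36 ∥ 37 34 6e 68 6b.
Inner hash: even-index sum = 283 mod 256 = 27; odd-index sum = 399 mod 256 = 143 → 1b 8f.
Outer input = (K'⊕opad) ∥ inner = 23 15 5c ∥ 1b 8f.
Outer hash (tag): even-index sum = 270 mod 256 = 14; odd-index sum = 48 mod 256 = 48 → 0e 30.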